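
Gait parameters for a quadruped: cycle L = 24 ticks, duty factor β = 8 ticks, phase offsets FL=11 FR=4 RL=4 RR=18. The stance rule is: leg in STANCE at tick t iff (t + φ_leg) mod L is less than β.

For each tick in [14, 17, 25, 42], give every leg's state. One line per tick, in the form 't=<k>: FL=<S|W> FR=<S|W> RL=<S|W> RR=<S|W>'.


t=14: FL=S FR=W RL=W RR=W
t=17: FL=S FR=W RL=W RR=W
t=25: FL=W FR=S RL=S RR=W
t=42: FL=S FR=W RL=W RR=W

t=14: phase=(1,18,18,8) vs β=8 → FL=S FR=W RL=W RR=W
t=17: phase=(4,21,21,11) vs β=8 → FL=S FR=W RL=W RR=W
t=25: phase=(12,5,5,19) vs β=8 → FL=W FR=S RL=S RR=W
t=42: phase=(5,22,22,12) vs β=8 → FL=S FR=W RL=W RR=W


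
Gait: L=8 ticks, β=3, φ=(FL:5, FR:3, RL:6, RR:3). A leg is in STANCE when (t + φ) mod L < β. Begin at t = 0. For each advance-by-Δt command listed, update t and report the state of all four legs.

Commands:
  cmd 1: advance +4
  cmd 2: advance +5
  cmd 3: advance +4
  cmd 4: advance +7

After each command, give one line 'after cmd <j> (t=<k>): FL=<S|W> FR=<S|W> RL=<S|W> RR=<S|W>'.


after cmd 1 (t=4): FL=S FR=W RL=S RR=W
after cmd 2 (t=9): FL=W FR=W RL=W RR=W
after cmd 3 (t=13): FL=S FR=S RL=W RR=S
after cmd 4 (t=20): FL=S FR=W RL=S RR=W

start t=0: FL=W FR=W RL=W RR=W
cmd 1: advance +4 → t=4, phase=(1,7,2,7) → FL=S FR=W RL=S RR=W
cmd 2: advance +5 → t=9, phase=(6,4,7,4) → FL=W FR=W RL=W RR=W
cmd 3: advance +4 → t=13, phase=(2,0,3,0) → FL=S FR=S RL=W RR=S
cmd 4: advance +7 → t=20, phase=(1,7,2,7) → FL=S FR=W RL=S RR=W


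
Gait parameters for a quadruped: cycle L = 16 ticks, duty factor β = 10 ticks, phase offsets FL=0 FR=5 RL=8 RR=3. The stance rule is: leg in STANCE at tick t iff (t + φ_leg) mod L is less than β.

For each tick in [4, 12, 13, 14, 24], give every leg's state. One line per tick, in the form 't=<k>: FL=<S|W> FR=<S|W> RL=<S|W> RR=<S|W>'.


t=4: phase=(4,9,12,7) vs β=10 → FL=S FR=S RL=W RR=S
t=12: phase=(12,1,4,15) vs β=10 → FL=W FR=S RL=S RR=W
t=13: phase=(13,2,5,0) vs β=10 → FL=W FR=S RL=S RR=S
t=14: phase=(14,3,6,1) vs β=10 → FL=W FR=S RL=S RR=S
t=24: phase=(8,13,0,11) vs β=10 → FL=S FR=W RL=S RR=W

t=4: FL=S FR=S RL=W RR=S
t=12: FL=W FR=S RL=S RR=W
t=13: FL=W FR=S RL=S RR=S
t=14: FL=W FR=S RL=S RR=S
t=24: FL=S FR=W RL=S RR=W


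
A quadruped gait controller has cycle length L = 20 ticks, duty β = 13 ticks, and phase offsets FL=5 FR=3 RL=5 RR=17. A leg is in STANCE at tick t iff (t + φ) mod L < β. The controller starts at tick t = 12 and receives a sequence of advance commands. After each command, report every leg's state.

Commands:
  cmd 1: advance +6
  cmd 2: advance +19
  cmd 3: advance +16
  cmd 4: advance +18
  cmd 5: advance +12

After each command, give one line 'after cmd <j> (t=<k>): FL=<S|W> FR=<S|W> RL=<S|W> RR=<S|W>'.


start t=12: FL=W FR=W RL=W RR=S
cmd 1: advance +6 → t=18, phase=(3,1,3,15) → FL=S FR=S RL=S RR=W
cmd 2: advance +19 → t=37, phase=(2,0,2,14) → FL=S FR=S RL=S RR=W
cmd 3: advance +16 → t=53, phase=(18,16,18,10) → FL=W FR=W RL=W RR=S
cmd 4: advance +18 → t=71, phase=(16,14,16,8) → FL=W FR=W RL=W RR=S
cmd 5: advance +12 → t=83, phase=(8,6,8,0) → FL=S FR=S RL=S RR=S

after cmd 1 (t=18): FL=S FR=S RL=S RR=W
after cmd 2 (t=37): FL=S FR=S RL=S RR=W
after cmd 3 (t=53): FL=W FR=W RL=W RR=S
after cmd 4 (t=71): FL=W FR=W RL=W RR=S
after cmd 5 (t=83): FL=S FR=S RL=S RR=S


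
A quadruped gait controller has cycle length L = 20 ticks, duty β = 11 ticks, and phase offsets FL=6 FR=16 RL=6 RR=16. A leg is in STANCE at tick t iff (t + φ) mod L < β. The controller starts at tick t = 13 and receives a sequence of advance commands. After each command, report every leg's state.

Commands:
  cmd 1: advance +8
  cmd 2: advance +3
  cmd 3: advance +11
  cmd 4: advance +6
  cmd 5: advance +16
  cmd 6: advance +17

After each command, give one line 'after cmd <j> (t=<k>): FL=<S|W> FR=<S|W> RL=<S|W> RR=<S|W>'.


start t=13: FL=W FR=S RL=W RR=S
cmd 1: advance +8 → t=21, phase=(7,17,7,17) → FL=S FR=W RL=S RR=W
cmd 2: advance +3 → t=24, phase=(10,0,10,0) → FL=S FR=S RL=S RR=S
cmd 3: advance +11 → t=35, phase=(1,11,1,11) → FL=S FR=W RL=S RR=W
cmd 4: advance +6 → t=41, phase=(7,17,7,17) → FL=S FR=W RL=S RR=W
cmd 5: advance +16 → t=57, phase=(3,13,3,13) → FL=S FR=W RL=S RR=W
cmd 6: advance +17 → t=74, phase=(0,10,0,10) → FL=S FR=S RL=S RR=S

after cmd 1 (t=21): FL=S FR=W RL=S RR=W
after cmd 2 (t=24): FL=S FR=S RL=S RR=S
after cmd 3 (t=35): FL=S FR=W RL=S RR=W
after cmd 4 (t=41): FL=S FR=W RL=S RR=W
after cmd 5 (t=57): FL=S FR=W RL=S RR=W
after cmd 6 (t=74): FL=S FR=S RL=S RR=S


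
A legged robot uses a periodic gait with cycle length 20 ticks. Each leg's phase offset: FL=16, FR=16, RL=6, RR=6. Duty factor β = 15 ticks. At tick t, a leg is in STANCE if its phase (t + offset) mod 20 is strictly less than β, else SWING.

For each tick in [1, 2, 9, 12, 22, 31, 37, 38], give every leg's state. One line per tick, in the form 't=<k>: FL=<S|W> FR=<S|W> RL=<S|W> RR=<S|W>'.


t=1: phase=(17,17,7,7) vs β=15 → FL=W FR=W RL=S RR=S
t=2: phase=(18,18,8,8) vs β=15 → FL=W FR=W RL=S RR=S
t=9: phase=(5,5,15,15) vs β=15 → FL=S FR=S RL=W RR=W
t=12: phase=(8,8,18,18) vs β=15 → FL=S FR=S RL=W RR=W
t=22: phase=(18,18,8,8) vs β=15 → FL=W FR=W RL=S RR=S
t=31: phase=(7,7,17,17) vs β=15 → FL=S FR=S RL=W RR=W
t=37: phase=(13,13,3,3) vs β=15 → FL=S FR=S RL=S RR=S
t=38: phase=(14,14,4,4) vs β=15 → FL=S FR=S RL=S RR=S

t=1: FL=W FR=W RL=S RR=S
t=2: FL=W FR=W RL=S RR=S
t=9: FL=S FR=S RL=W RR=W
t=12: FL=S FR=S RL=W RR=W
t=22: FL=W FR=W RL=S RR=S
t=31: FL=S FR=S RL=W RR=W
t=37: FL=S FR=S RL=S RR=S
t=38: FL=S FR=S RL=S RR=S


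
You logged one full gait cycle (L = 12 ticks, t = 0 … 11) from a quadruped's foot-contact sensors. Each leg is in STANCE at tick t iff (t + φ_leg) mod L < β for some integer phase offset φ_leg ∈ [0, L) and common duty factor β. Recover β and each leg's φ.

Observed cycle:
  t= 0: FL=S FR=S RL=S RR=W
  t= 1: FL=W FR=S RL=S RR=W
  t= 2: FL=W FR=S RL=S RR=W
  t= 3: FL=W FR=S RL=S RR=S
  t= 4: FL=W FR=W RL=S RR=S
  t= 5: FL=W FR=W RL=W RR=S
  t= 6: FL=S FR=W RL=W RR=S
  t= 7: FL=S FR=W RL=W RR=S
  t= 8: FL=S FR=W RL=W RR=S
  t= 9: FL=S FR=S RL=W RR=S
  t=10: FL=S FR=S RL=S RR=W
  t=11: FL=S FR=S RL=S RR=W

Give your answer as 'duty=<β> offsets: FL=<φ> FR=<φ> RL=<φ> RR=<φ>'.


duty β = stance ticks per leg = 7
FL: stance ticks = 7; W→S at t=6 → φ=6
FR: stance ticks = 7; W→S at t=9 → φ=3
RL: stance ticks = 7; W→S at t=10 → φ=2
RR: stance ticks = 7; W→S at t=3 → φ=9

duty=7 offsets: FL=6 FR=3 RL=2 RR=9


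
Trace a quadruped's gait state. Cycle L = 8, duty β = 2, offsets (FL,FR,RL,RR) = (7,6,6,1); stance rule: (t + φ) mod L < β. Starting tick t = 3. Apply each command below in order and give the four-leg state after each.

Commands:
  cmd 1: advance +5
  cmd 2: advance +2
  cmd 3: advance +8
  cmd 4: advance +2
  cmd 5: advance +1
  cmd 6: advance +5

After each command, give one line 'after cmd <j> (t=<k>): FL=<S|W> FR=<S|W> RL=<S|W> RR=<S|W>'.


start t=3: FL=W FR=S RL=S RR=W
cmd 1: advance +5 → t=8, phase=(7,6,6,1) → FL=W FR=W RL=W RR=S
cmd 2: advance +2 → t=10, phase=(1,0,0,3) → FL=S FR=S RL=S RR=W
cmd 3: advance +8 → t=18, phase=(1,0,0,3) → FL=S FR=S RL=S RR=W
cmd 4: advance +2 → t=20, phase=(3,2,2,5) → FL=W FR=W RL=W RR=W
cmd 5: advance +1 → t=21, phase=(4,3,3,6) → FL=W FR=W RL=W RR=W
cmd 6: advance +5 → t=26, phase=(1,0,0,3) → FL=S FR=S RL=S RR=W

after cmd 1 (t=8): FL=W FR=W RL=W RR=S
after cmd 2 (t=10): FL=S FR=S RL=S RR=W
after cmd 3 (t=18): FL=S FR=S RL=S RR=W
after cmd 4 (t=20): FL=W FR=W RL=W RR=W
after cmd 5 (t=21): FL=W FR=W RL=W RR=W
after cmd 6 (t=26): FL=S FR=S RL=S RR=W


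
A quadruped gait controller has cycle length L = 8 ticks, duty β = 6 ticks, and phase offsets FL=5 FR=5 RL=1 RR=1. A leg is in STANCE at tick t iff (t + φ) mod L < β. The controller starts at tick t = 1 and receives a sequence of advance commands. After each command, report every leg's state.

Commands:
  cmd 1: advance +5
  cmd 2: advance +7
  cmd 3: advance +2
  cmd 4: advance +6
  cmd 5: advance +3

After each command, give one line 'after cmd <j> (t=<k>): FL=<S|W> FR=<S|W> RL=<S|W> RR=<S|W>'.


after cmd 1 (t=6): FL=S FR=S RL=W RR=W
after cmd 2 (t=13): FL=S FR=S RL=W RR=W
after cmd 3 (t=15): FL=S FR=S RL=S RR=S
after cmd 4 (t=21): FL=S FR=S RL=W RR=W
after cmd 5 (t=24): FL=S FR=S RL=S RR=S

start t=1: FL=W FR=W RL=S RR=S
cmd 1: advance +5 → t=6, phase=(3,3,7,7) → FL=S FR=S RL=W RR=W
cmd 2: advance +7 → t=13, phase=(2,2,6,6) → FL=S FR=S RL=W RR=W
cmd 3: advance +2 → t=15, phase=(4,4,0,0) → FL=S FR=S RL=S RR=S
cmd 4: advance +6 → t=21, phase=(2,2,6,6) → FL=S FR=S RL=W RR=W
cmd 5: advance +3 → t=24, phase=(5,5,1,1) → FL=S FR=S RL=S RR=S


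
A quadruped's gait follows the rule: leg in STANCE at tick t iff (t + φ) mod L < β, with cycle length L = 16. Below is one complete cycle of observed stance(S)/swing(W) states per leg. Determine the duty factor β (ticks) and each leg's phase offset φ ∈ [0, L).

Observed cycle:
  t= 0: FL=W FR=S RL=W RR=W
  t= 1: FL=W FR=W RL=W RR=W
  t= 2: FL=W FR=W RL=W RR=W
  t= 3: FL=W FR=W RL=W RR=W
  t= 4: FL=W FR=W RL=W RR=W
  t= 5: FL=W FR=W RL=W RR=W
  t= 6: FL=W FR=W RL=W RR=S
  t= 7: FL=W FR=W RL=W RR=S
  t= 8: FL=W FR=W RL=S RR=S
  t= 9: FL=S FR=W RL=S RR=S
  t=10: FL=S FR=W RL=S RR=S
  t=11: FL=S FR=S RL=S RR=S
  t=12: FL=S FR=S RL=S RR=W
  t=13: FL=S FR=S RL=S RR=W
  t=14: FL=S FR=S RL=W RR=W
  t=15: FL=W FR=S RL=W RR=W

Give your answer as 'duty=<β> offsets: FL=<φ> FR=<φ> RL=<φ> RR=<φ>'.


duty β = stance ticks per leg = 6
FL: stance ticks = 6; W→S at t=9 → φ=7
FR: stance ticks = 6; W→S at t=11 → φ=5
RL: stance ticks = 6; W→S at t=8 → φ=8
RR: stance ticks = 6; W→S at t=6 → φ=10

duty=6 offsets: FL=7 FR=5 RL=8 RR=10


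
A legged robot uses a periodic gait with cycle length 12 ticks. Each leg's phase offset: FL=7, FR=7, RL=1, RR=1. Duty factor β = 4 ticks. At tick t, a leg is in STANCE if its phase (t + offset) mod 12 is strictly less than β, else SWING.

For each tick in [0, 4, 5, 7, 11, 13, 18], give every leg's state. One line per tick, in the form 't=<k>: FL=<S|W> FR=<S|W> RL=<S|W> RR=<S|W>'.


t=0: FL=W FR=W RL=S RR=S
t=4: FL=W FR=W RL=W RR=W
t=5: FL=S FR=S RL=W RR=W
t=7: FL=S FR=S RL=W RR=W
t=11: FL=W FR=W RL=S RR=S
t=13: FL=W FR=W RL=S RR=S
t=18: FL=S FR=S RL=W RR=W

t=0: phase=(7,7,1,1) vs β=4 → FL=W FR=W RL=S RR=S
t=4: phase=(11,11,5,5) vs β=4 → FL=W FR=W RL=W RR=W
t=5: phase=(0,0,6,6) vs β=4 → FL=S FR=S RL=W RR=W
t=7: phase=(2,2,8,8) vs β=4 → FL=S FR=S RL=W RR=W
t=11: phase=(6,6,0,0) vs β=4 → FL=W FR=W RL=S RR=S
t=13: phase=(8,8,2,2) vs β=4 → FL=W FR=W RL=S RR=S
t=18: phase=(1,1,7,7) vs β=4 → FL=S FR=S RL=W RR=W


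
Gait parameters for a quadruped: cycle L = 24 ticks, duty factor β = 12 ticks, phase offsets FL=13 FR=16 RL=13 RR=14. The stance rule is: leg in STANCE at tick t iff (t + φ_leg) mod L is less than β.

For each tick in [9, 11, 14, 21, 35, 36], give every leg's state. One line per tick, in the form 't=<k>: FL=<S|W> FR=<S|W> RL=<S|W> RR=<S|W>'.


t=9: FL=W FR=S RL=W RR=W
t=11: FL=S FR=S RL=S RR=S
t=14: FL=S FR=S RL=S RR=S
t=21: FL=S FR=W RL=S RR=S
t=35: FL=S FR=S RL=S RR=S
t=36: FL=S FR=S RL=S RR=S

t=9: phase=(22,1,22,23) vs β=12 → FL=W FR=S RL=W RR=W
t=11: phase=(0,3,0,1) vs β=12 → FL=S FR=S RL=S RR=S
t=14: phase=(3,6,3,4) vs β=12 → FL=S FR=S RL=S RR=S
t=21: phase=(10,13,10,11) vs β=12 → FL=S FR=W RL=S RR=S
t=35: phase=(0,3,0,1) vs β=12 → FL=S FR=S RL=S RR=S
t=36: phase=(1,4,1,2) vs β=12 → FL=S FR=S RL=S RR=S


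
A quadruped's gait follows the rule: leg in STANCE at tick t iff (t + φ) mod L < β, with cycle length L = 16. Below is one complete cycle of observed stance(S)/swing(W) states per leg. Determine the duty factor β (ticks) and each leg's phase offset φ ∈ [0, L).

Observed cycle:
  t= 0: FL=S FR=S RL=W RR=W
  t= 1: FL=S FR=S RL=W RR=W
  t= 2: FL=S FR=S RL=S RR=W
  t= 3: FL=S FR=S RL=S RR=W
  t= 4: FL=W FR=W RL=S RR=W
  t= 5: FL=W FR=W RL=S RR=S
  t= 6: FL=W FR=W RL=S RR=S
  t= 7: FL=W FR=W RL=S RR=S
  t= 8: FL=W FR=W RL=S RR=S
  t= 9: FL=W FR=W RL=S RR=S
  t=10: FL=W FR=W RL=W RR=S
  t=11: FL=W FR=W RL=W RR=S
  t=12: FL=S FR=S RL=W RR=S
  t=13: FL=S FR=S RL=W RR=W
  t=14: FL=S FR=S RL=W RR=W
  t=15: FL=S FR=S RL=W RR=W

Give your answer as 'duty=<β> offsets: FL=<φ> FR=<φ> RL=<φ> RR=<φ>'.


duty β = stance ticks per leg = 8
FL: stance ticks = 8; W→S at t=12 → φ=4
FR: stance ticks = 8; W→S at t=12 → φ=4
RL: stance ticks = 8; W→S at t=2 → φ=14
RR: stance ticks = 8; W→S at t=5 → φ=11

duty=8 offsets: FL=4 FR=4 RL=14 RR=11


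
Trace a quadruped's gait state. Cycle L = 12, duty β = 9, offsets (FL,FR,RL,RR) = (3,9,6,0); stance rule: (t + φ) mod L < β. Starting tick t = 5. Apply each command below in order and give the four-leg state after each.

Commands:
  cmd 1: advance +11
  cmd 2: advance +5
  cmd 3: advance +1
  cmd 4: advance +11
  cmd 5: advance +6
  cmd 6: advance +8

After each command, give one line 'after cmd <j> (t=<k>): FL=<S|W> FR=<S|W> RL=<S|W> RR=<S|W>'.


start t=5: FL=S FR=S RL=W RR=S
cmd 1: advance +11 → t=16, phase=(7,1,10,4) → FL=S FR=S RL=W RR=S
cmd 2: advance +5 → t=21, phase=(0,6,3,9) → FL=S FR=S RL=S RR=W
cmd 3: advance +1 → t=22, phase=(1,7,4,10) → FL=S FR=S RL=S RR=W
cmd 4: advance +11 → t=33, phase=(0,6,3,9) → FL=S FR=S RL=S RR=W
cmd 5: advance +6 → t=39, phase=(6,0,9,3) → FL=S FR=S RL=W RR=S
cmd 6: advance +8 → t=47, phase=(2,8,5,11) → FL=S FR=S RL=S RR=W

after cmd 1 (t=16): FL=S FR=S RL=W RR=S
after cmd 2 (t=21): FL=S FR=S RL=S RR=W
after cmd 3 (t=22): FL=S FR=S RL=S RR=W
after cmd 4 (t=33): FL=S FR=S RL=S RR=W
after cmd 5 (t=39): FL=S FR=S RL=W RR=S
after cmd 6 (t=47): FL=S FR=S RL=S RR=W


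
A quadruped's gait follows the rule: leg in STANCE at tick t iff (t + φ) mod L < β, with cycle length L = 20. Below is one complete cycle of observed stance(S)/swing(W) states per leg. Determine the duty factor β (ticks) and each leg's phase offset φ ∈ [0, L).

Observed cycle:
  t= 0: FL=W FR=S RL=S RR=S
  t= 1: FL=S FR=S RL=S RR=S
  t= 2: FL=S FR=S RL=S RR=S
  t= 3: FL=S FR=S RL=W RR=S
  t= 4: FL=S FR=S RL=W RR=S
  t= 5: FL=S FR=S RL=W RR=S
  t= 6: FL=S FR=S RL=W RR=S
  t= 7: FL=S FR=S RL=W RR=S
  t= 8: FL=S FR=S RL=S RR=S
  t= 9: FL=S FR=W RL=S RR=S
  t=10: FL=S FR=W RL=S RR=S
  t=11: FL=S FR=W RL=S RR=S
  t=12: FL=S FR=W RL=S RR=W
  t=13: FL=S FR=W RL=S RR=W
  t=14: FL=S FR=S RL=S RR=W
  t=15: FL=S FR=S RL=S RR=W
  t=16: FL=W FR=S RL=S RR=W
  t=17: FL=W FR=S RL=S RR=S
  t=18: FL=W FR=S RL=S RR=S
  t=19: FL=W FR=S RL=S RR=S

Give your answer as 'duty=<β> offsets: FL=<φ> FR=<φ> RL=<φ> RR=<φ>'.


duty=15 offsets: FL=19 FR=6 RL=12 RR=3

duty β = stance ticks per leg = 15
FL: stance ticks = 15; W→S at t=1 → φ=19
FR: stance ticks = 15; W→S at t=14 → φ=6
RL: stance ticks = 15; W→S at t=8 → φ=12
RR: stance ticks = 15; W→S at t=17 → φ=3


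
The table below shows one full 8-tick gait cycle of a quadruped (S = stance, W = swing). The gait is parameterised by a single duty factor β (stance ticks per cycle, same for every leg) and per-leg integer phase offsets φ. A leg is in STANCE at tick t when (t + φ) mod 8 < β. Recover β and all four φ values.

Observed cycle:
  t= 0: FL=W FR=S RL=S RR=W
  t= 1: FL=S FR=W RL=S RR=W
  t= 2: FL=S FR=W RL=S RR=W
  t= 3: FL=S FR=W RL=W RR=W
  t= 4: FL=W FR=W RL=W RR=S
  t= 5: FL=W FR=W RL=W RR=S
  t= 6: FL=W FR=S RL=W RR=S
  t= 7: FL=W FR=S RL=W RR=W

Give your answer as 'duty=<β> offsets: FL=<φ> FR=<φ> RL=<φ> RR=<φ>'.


duty β = stance ticks per leg = 3
FL: stance ticks = 3; W→S at t=1 → φ=7
FR: stance ticks = 3; W→S at t=6 → φ=2
RL: stance ticks = 3; W→S at t=0 → φ=0
RR: stance ticks = 3; W→S at t=4 → φ=4

duty=3 offsets: FL=7 FR=2 RL=0 RR=4


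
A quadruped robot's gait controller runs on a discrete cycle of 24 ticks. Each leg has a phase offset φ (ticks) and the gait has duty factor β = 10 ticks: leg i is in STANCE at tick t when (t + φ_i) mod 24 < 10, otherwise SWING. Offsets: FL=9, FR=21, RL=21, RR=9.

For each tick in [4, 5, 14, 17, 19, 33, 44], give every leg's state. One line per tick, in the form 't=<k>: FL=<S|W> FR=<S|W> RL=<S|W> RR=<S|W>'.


t=4: phase=(13,1,1,13) vs β=10 → FL=W FR=S RL=S RR=W
t=5: phase=(14,2,2,14) vs β=10 → FL=W FR=S RL=S RR=W
t=14: phase=(23,11,11,23) vs β=10 → FL=W FR=W RL=W RR=W
t=17: phase=(2,14,14,2) vs β=10 → FL=S FR=W RL=W RR=S
t=19: phase=(4,16,16,4) vs β=10 → FL=S FR=W RL=W RR=S
t=33: phase=(18,6,6,18) vs β=10 → FL=W FR=S RL=S RR=W
t=44: phase=(5,17,17,5) vs β=10 → FL=S FR=W RL=W RR=S

t=4: FL=W FR=S RL=S RR=W
t=5: FL=W FR=S RL=S RR=W
t=14: FL=W FR=W RL=W RR=W
t=17: FL=S FR=W RL=W RR=S
t=19: FL=S FR=W RL=W RR=S
t=33: FL=W FR=S RL=S RR=W
t=44: FL=S FR=W RL=W RR=S


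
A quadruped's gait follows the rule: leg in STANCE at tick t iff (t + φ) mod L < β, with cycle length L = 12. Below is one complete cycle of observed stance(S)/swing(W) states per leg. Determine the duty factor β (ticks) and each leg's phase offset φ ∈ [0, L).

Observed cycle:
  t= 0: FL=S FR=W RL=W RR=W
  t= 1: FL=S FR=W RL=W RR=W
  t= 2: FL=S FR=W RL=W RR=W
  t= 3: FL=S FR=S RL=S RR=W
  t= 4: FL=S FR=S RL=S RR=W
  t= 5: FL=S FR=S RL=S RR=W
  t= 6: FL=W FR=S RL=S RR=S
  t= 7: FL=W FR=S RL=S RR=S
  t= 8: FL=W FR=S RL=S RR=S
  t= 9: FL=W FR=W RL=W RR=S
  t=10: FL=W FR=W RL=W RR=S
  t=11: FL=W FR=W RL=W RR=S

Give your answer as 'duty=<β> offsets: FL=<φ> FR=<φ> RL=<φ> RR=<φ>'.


duty β = stance ticks per leg = 6
FL: stance ticks = 6; W→S at t=0 → φ=0
FR: stance ticks = 6; W→S at t=3 → φ=9
RL: stance ticks = 6; W→S at t=3 → φ=9
RR: stance ticks = 6; W→S at t=6 → φ=6

duty=6 offsets: FL=0 FR=9 RL=9 RR=6


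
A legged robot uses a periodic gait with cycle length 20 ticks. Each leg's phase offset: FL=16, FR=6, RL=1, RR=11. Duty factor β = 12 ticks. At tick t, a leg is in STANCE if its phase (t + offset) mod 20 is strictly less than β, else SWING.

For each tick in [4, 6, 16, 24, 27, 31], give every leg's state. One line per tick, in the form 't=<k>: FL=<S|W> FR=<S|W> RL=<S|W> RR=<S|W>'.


t=4: phase=(0,10,5,15) vs β=12 → FL=S FR=S RL=S RR=W
t=6: phase=(2,12,7,17) vs β=12 → FL=S FR=W RL=S RR=W
t=16: phase=(12,2,17,7) vs β=12 → FL=W FR=S RL=W RR=S
t=24: phase=(0,10,5,15) vs β=12 → FL=S FR=S RL=S RR=W
t=27: phase=(3,13,8,18) vs β=12 → FL=S FR=W RL=S RR=W
t=31: phase=(7,17,12,2) vs β=12 → FL=S FR=W RL=W RR=S

t=4: FL=S FR=S RL=S RR=W
t=6: FL=S FR=W RL=S RR=W
t=16: FL=W FR=S RL=W RR=S
t=24: FL=S FR=S RL=S RR=W
t=27: FL=S FR=W RL=S RR=W
t=31: FL=S FR=W RL=W RR=S


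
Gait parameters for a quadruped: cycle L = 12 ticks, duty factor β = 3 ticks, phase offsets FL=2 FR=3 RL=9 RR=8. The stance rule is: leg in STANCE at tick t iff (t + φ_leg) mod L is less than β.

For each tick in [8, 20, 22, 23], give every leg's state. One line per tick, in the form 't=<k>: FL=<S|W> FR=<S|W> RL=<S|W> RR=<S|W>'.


t=8: FL=W FR=W RL=W RR=W
t=20: FL=W FR=W RL=W RR=W
t=22: FL=S FR=S RL=W RR=W
t=23: FL=S FR=S RL=W RR=W

t=8: phase=(10,11,5,4) vs β=3 → FL=W FR=W RL=W RR=W
t=20: phase=(10,11,5,4) vs β=3 → FL=W FR=W RL=W RR=W
t=22: phase=(0,1,7,6) vs β=3 → FL=S FR=S RL=W RR=W
t=23: phase=(1,2,8,7) vs β=3 → FL=S FR=S RL=W RR=W


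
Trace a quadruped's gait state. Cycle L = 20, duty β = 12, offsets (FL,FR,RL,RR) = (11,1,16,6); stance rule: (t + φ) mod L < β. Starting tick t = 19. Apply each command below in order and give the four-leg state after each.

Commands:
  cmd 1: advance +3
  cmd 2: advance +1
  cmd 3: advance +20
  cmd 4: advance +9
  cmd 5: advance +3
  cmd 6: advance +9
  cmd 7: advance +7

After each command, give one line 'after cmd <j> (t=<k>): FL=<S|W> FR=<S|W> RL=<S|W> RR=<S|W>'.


after cmd 1 (t=22): FL=W FR=S RL=W RR=S
after cmd 2 (t=23): FL=W FR=S RL=W RR=S
after cmd 3 (t=43): FL=W FR=S RL=W RR=S
after cmd 4 (t=52): FL=S FR=W RL=S RR=W
after cmd 5 (t=55): FL=S FR=W RL=S RR=S
after cmd 6 (t=64): FL=W FR=S RL=S RR=S
after cmd 7 (t=71): FL=S FR=W RL=S RR=W

start t=19: FL=S FR=S RL=W RR=S
cmd 1: advance +3 → t=22, phase=(13,3,18,8) → FL=W FR=S RL=W RR=S
cmd 2: advance +1 → t=23, phase=(14,4,19,9) → FL=W FR=S RL=W RR=S
cmd 3: advance +20 → t=43, phase=(14,4,19,9) → FL=W FR=S RL=W RR=S
cmd 4: advance +9 → t=52, phase=(3,13,8,18) → FL=S FR=W RL=S RR=W
cmd 5: advance +3 → t=55, phase=(6,16,11,1) → FL=S FR=W RL=S RR=S
cmd 6: advance +9 → t=64, phase=(15,5,0,10) → FL=W FR=S RL=S RR=S
cmd 7: advance +7 → t=71, phase=(2,12,7,17) → FL=S FR=W RL=S RR=W


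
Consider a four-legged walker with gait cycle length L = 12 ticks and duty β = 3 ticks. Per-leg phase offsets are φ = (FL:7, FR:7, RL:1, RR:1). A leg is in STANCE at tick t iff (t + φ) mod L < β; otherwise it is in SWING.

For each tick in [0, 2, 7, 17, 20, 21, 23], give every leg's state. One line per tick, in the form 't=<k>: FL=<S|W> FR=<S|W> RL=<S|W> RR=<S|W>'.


t=0: FL=W FR=W RL=S RR=S
t=2: FL=W FR=W RL=W RR=W
t=7: FL=S FR=S RL=W RR=W
t=17: FL=S FR=S RL=W RR=W
t=20: FL=W FR=W RL=W RR=W
t=21: FL=W FR=W RL=W RR=W
t=23: FL=W FR=W RL=S RR=S

t=0: phase=(7,7,1,1) vs β=3 → FL=W FR=W RL=S RR=S
t=2: phase=(9,9,3,3) vs β=3 → FL=W FR=W RL=W RR=W
t=7: phase=(2,2,8,8) vs β=3 → FL=S FR=S RL=W RR=W
t=17: phase=(0,0,6,6) vs β=3 → FL=S FR=S RL=W RR=W
t=20: phase=(3,3,9,9) vs β=3 → FL=W FR=W RL=W RR=W
t=21: phase=(4,4,10,10) vs β=3 → FL=W FR=W RL=W RR=W
t=23: phase=(6,6,0,0) vs β=3 → FL=W FR=W RL=S RR=S


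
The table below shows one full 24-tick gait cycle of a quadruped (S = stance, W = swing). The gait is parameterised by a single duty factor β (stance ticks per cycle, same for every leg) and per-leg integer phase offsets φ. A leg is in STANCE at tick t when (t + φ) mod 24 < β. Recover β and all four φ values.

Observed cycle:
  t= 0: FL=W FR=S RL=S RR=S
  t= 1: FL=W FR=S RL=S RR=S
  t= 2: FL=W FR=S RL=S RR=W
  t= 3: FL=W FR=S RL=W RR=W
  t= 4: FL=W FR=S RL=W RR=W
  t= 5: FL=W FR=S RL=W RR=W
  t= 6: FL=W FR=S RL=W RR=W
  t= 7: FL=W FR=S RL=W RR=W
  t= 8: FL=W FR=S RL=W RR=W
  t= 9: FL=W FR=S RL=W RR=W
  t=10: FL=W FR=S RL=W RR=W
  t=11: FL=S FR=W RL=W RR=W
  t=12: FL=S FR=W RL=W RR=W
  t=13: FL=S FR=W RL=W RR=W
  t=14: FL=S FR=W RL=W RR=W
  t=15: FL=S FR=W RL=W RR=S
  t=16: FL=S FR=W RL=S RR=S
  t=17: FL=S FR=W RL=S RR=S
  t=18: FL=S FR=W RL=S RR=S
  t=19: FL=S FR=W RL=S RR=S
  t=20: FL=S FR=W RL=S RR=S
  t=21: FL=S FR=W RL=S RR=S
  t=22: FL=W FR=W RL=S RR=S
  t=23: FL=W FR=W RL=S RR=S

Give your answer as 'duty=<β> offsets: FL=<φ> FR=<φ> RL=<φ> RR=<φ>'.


duty β = stance ticks per leg = 11
FL: stance ticks = 11; W→S at t=11 → φ=13
FR: stance ticks = 11; W→S at t=0 → φ=0
RL: stance ticks = 11; W→S at t=16 → φ=8
RR: stance ticks = 11; W→S at t=15 → φ=9

duty=11 offsets: FL=13 FR=0 RL=8 RR=9


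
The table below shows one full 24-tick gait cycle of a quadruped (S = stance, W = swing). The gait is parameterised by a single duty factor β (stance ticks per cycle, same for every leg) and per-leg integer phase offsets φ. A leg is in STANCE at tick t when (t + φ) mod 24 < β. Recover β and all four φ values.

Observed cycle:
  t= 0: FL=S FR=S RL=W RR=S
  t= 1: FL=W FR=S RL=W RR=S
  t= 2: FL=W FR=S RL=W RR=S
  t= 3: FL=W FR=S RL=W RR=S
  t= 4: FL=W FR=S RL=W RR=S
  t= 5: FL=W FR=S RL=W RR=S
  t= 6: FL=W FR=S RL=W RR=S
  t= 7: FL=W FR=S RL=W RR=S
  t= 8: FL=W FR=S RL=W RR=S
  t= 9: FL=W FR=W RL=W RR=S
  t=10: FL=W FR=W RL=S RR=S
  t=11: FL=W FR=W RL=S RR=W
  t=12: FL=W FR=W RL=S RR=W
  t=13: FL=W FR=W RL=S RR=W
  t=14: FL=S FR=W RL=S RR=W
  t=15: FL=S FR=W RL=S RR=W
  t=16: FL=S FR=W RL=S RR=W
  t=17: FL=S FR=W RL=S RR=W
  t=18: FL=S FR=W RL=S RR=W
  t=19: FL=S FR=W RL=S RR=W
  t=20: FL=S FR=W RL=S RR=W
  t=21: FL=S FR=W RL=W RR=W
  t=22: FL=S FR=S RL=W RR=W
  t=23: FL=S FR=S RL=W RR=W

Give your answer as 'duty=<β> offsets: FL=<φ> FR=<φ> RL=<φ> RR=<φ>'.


duty=11 offsets: FL=10 FR=2 RL=14 RR=0

duty β = stance ticks per leg = 11
FL: stance ticks = 11; W→S at t=14 → φ=10
FR: stance ticks = 11; W→S at t=22 → φ=2
RL: stance ticks = 11; W→S at t=10 → φ=14
RR: stance ticks = 11; W→S at t=0 → φ=0


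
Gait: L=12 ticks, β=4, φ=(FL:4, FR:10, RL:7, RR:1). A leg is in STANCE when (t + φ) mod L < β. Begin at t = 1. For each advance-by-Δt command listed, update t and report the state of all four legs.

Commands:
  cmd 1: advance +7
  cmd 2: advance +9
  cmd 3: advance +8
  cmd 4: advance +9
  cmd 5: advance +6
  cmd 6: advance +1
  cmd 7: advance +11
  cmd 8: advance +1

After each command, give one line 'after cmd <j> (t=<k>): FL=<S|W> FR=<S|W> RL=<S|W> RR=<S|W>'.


start t=1: FL=W FR=W RL=W RR=S
cmd 1: advance +7 → t=8, phase=(0,6,3,9) → FL=S FR=W RL=S RR=W
cmd 2: advance +9 → t=17, phase=(9,3,0,6) → FL=W FR=S RL=S RR=W
cmd 3: advance +8 → t=25, phase=(5,11,8,2) → FL=W FR=W RL=W RR=S
cmd 4: advance +9 → t=34, phase=(2,8,5,11) → FL=S FR=W RL=W RR=W
cmd 5: advance +6 → t=40, phase=(8,2,11,5) → FL=W FR=S RL=W RR=W
cmd 6: advance +1 → t=41, phase=(9,3,0,6) → FL=W FR=S RL=S RR=W
cmd 7: advance +11 → t=52, phase=(8,2,11,5) → FL=W FR=S RL=W RR=W
cmd 8: advance +1 → t=53, phase=(9,3,0,6) → FL=W FR=S RL=S RR=W

after cmd 1 (t=8): FL=S FR=W RL=S RR=W
after cmd 2 (t=17): FL=W FR=S RL=S RR=W
after cmd 3 (t=25): FL=W FR=W RL=W RR=S
after cmd 4 (t=34): FL=S FR=W RL=W RR=W
after cmd 5 (t=40): FL=W FR=S RL=W RR=W
after cmd 6 (t=41): FL=W FR=S RL=S RR=W
after cmd 7 (t=52): FL=W FR=S RL=W RR=W
after cmd 8 (t=53): FL=W FR=S RL=S RR=W


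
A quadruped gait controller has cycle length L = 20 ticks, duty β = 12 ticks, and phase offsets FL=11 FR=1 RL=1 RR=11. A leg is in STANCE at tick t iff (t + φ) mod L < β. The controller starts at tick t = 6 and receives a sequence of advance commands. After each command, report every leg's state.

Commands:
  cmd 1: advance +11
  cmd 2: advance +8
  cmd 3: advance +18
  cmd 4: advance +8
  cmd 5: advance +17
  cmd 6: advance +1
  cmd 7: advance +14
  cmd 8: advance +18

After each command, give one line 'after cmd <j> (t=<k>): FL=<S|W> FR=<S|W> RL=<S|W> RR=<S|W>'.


after cmd 1 (t=17): FL=S FR=W RL=W RR=S
after cmd 2 (t=25): FL=W FR=S RL=S RR=W
after cmd 3 (t=43): FL=W FR=S RL=S RR=W
after cmd 4 (t=51): FL=S FR=W RL=W RR=S
after cmd 5 (t=68): FL=W FR=S RL=S RR=W
after cmd 6 (t=69): FL=S FR=S RL=S RR=S
after cmd 7 (t=83): FL=W FR=S RL=S RR=W
after cmd 8 (t=101): FL=W FR=S RL=S RR=W

start t=6: FL=W FR=S RL=S RR=W
cmd 1: advance +11 → t=17, phase=(8,18,18,8) → FL=S FR=W RL=W RR=S
cmd 2: advance +8 → t=25, phase=(16,6,6,16) → FL=W FR=S RL=S RR=W
cmd 3: advance +18 → t=43, phase=(14,4,4,14) → FL=W FR=S RL=S RR=W
cmd 4: advance +8 → t=51, phase=(2,12,12,2) → FL=S FR=W RL=W RR=S
cmd 5: advance +17 → t=68, phase=(19,9,9,19) → FL=W FR=S RL=S RR=W
cmd 6: advance +1 → t=69, phase=(0,10,10,0) → FL=S FR=S RL=S RR=S
cmd 7: advance +14 → t=83, phase=(14,4,4,14) → FL=W FR=S RL=S RR=W
cmd 8: advance +18 → t=101, phase=(12,2,2,12) → FL=W FR=S RL=S RR=W


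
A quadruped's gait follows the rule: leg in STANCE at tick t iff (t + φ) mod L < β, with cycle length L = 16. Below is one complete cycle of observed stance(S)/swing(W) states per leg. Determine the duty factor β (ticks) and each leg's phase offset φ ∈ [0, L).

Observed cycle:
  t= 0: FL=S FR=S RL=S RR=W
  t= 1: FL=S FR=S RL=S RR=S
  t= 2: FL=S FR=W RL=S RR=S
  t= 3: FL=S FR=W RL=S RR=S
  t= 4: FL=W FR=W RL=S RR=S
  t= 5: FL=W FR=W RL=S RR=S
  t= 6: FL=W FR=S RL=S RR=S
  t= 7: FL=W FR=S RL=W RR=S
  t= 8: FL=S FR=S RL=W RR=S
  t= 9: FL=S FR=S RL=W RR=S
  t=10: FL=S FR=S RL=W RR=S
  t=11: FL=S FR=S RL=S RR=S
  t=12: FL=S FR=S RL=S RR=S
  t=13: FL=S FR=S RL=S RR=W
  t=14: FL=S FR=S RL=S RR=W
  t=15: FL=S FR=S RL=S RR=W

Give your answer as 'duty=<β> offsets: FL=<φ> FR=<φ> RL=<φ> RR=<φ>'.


duty=12 offsets: FL=8 FR=10 RL=5 RR=15

duty β = stance ticks per leg = 12
FL: stance ticks = 12; W→S at t=8 → φ=8
FR: stance ticks = 12; W→S at t=6 → φ=10
RL: stance ticks = 12; W→S at t=11 → φ=5
RR: stance ticks = 12; W→S at t=1 → φ=15


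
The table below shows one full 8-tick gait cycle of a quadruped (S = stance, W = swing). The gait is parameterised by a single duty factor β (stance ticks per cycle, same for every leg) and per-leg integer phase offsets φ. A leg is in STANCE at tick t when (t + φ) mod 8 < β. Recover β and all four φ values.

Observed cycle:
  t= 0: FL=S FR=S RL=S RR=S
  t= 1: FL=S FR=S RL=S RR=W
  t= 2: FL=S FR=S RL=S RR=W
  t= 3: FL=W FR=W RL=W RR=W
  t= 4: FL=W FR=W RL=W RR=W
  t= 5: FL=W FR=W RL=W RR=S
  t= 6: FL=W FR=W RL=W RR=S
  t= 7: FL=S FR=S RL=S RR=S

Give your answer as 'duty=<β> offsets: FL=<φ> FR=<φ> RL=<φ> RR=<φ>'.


duty=4 offsets: FL=1 FR=1 RL=1 RR=3

duty β = stance ticks per leg = 4
FL: stance ticks = 4; W→S at t=7 → φ=1
FR: stance ticks = 4; W→S at t=7 → φ=1
RL: stance ticks = 4; W→S at t=7 → φ=1
RR: stance ticks = 4; W→S at t=5 → φ=3


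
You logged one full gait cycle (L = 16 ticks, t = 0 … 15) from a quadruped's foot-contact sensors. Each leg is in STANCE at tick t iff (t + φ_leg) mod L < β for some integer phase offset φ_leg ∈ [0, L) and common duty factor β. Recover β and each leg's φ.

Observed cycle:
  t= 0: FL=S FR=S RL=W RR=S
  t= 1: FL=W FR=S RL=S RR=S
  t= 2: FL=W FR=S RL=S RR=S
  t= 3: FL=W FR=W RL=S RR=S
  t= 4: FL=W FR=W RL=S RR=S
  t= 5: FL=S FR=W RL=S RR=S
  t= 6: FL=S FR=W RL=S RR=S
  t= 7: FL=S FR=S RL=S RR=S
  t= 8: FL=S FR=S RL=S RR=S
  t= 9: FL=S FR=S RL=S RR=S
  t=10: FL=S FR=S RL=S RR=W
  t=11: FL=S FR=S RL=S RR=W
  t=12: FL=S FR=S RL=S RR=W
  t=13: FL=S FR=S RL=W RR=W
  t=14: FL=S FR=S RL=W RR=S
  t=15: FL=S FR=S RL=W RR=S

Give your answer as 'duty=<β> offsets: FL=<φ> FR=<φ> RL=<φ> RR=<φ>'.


duty=12 offsets: FL=11 FR=9 RL=15 RR=2

duty β = stance ticks per leg = 12
FL: stance ticks = 12; W→S at t=5 → φ=11
FR: stance ticks = 12; W→S at t=7 → φ=9
RL: stance ticks = 12; W→S at t=1 → φ=15
RR: stance ticks = 12; W→S at t=14 → φ=2


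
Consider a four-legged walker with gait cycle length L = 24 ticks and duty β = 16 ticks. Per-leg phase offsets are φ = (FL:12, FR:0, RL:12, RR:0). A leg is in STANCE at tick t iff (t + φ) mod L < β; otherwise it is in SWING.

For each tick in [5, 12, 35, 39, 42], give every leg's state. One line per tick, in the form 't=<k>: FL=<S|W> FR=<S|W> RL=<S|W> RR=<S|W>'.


t=5: FL=W FR=S RL=W RR=S
t=12: FL=S FR=S RL=S RR=S
t=35: FL=W FR=S RL=W RR=S
t=39: FL=S FR=S RL=S RR=S
t=42: FL=S FR=W RL=S RR=W

t=5: phase=(17,5,17,5) vs β=16 → FL=W FR=S RL=W RR=S
t=12: phase=(0,12,0,12) vs β=16 → FL=S FR=S RL=S RR=S
t=35: phase=(23,11,23,11) vs β=16 → FL=W FR=S RL=W RR=S
t=39: phase=(3,15,3,15) vs β=16 → FL=S FR=S RL=S RR=S
t=42: phase=(6,18,6,18) vs β=16 → FL=S FR=W RL=S RR=W


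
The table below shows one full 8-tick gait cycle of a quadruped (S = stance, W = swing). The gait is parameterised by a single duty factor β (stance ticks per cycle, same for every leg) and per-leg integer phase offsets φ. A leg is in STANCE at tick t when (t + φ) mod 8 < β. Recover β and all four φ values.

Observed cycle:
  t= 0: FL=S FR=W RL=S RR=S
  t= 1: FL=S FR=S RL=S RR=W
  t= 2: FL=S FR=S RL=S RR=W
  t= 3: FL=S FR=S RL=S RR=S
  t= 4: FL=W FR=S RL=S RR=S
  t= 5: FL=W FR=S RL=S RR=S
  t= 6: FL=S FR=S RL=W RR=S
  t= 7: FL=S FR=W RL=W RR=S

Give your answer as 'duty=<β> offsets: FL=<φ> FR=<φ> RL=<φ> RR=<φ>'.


duty β = stance ticks per leg = 6
FL: stance ticks = 6; W→S at t=6 → φ=2
FR: stance ticks = 6; W→S at t=1 → φ=7
RL: stance ticks = 6; W→S at t=0 → φ=0
RR: stance ticks = 6; W→S at t=3 → φ=5

duty=6 offsets: FL=2 FR=7 RL=0 RR=5


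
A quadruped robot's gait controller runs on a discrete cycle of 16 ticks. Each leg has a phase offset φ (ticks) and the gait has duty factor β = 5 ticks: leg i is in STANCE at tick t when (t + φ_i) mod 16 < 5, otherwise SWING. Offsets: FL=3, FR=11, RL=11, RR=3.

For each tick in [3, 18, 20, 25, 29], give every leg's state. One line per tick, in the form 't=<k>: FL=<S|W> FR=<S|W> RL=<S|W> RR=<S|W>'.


t=3: phase=(6,14,14,6) vs β=5 → FL=W FR=W RL=W RR=W
t=18: phase=(5,13,13,5) vs β=5 → FL=W FR=W RL=W RR=W
t=20: phase=(7,15,15,7) vs β=5 → FL=W FR=W RL=W RR=W
t=25: phase=(12,4,4,12) vs β=5 → FL=W FR=S RL=S RR=W
t=29: phase=(0,8,8,0) vs β=5 → FL=S FR=W RL=W RR=S

t=3: FL=W FR=W RL=W RR=W
t=18: FL=W FR=W RL=W RR=W
t=20: FL=W FR=W RL=W RR=W
t=25: FL=W FR=S RL=S RR=W
t=29: FL=S FR=W RL=W RR=S


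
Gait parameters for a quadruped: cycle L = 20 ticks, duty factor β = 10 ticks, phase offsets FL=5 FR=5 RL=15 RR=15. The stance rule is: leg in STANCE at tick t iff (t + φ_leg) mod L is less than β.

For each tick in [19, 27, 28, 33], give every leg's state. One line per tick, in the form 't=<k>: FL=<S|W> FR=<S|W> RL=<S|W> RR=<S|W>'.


t=19: FL=S FR=S RL=W RR=W
t=27: FL=W FR=W RL=S RR=S
t=28: FL=W FR=W RL=S RR=S
t=33: FL=W FR=W RL=S RR=S

t=19: phase=(4,4,14,14) vs β=10 → FL=S FR=S RL=W RR=W
t=27: phase=(12,12,2,2) vs β=10 → FL=W FR=W RL=S RR=S
t=28: phase=(13,13,3,3) vs β=10 → FL=W FR=W RL=S RR=S
t=33: phase=(18,18,8,8) vs β=10 → FL=W FR=W RL=S RR=S


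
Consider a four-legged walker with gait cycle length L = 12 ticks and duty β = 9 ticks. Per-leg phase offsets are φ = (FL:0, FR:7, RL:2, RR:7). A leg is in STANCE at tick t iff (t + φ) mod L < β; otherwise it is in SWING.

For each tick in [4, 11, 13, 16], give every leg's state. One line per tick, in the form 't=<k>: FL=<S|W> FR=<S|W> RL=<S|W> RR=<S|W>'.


t=4: FL=S FR=W RL=S RR=W
t=11: FL=W FR=S RL=S RR=S
t=13: FL=S FR=S RL=S RR=S
t=16: FL=S FR=W RL=S RR=W

t=4: phase=(4,11,6,11) vs β=9 → FL=S FR=W RL=S RR=W
t=11: phase=(11,6,1,6) vs β=9 → FL=W FR=S RL=S RR=S
t=13: phase=(1,8,3,8) vs β=9 → FL=S FR=S RL=S RR=S
t=16: phase=(4,11,6,11) vs β=9 → FL=S FR=W RL=S RR=W


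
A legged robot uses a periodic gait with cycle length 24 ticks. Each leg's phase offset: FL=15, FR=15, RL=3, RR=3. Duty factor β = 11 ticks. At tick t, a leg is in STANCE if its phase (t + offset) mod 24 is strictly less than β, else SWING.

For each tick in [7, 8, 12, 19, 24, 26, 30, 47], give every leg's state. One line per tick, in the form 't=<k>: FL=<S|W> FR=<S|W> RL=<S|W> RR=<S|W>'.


t=7: phase=(22,22,10,10) vs β=11 → FL=W FR=W RL=S RR=S
t=8: phase=(23,23,11,11) vs β=11 → FL=W FR=W RL=W RR=W
t=12: phase=(3,3,15,15) vs β=11 → FL=S FR=S RL=W RR=W
t=19: phase=(10,10,22,22) vs β=11 → FL=S FR=S RL=W RR=W
t=24: phase=(15,15,3,3) vs β=11 → FL=W FR=W RL=S RR=S
t=26: phase=(17,17,5,5) vs β=11 → FL=W FR=W RL=S RR=S
t=30: phase=(21,21,9,9) vs β=11 → FL=W FR=W RL=S RR=S
t=47: phase=(14,14,2,2) vs β=11 → FL=W FR=W RL=S RR=S

t=7: FL=W FR=W RL=S RR=S
t=8: FL=W FR=W RL=W RR=W
t=12: FL=S FR=S RL=W RR=W
t=19: FL=S FR=S RL=W RR=W
t=24: FL=W FR=W RL=S RR=S
t=26: FL=W FR=W RL=S RR=S
t=30: FL=W FR=W RL=S RR=S
t=47: FL=W FR=W RL=S RR=S


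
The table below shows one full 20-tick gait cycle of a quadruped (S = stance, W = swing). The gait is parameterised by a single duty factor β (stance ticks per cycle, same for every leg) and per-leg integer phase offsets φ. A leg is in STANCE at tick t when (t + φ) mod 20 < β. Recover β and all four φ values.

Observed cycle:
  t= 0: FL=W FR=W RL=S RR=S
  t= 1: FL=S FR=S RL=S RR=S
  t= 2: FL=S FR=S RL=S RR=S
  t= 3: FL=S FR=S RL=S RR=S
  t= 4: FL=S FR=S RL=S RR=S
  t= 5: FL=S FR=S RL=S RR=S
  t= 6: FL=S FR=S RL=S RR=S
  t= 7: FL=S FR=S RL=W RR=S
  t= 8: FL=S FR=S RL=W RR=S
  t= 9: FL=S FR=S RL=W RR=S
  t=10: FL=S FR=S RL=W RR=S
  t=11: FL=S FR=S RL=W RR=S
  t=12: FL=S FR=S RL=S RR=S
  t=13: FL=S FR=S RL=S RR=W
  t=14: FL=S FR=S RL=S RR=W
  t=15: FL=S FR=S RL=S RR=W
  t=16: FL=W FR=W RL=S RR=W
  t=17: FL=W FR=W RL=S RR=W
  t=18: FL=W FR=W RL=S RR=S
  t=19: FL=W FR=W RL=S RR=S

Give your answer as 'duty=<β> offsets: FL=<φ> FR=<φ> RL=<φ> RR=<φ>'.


duty β = stance ticks per leg = 15
FL: stance ticks = 15; W→S at t=1 → φ=19
FR: stance ticks = 15; W→S at t=1 → φ=19
RL: stance ticks = 15; W→S at t=12 → φ=8
RR: stance ticks = 15; W→S at t=18 → φ=2

duty=15 offsets: FL=19 FR=19 RL=8 RR=2


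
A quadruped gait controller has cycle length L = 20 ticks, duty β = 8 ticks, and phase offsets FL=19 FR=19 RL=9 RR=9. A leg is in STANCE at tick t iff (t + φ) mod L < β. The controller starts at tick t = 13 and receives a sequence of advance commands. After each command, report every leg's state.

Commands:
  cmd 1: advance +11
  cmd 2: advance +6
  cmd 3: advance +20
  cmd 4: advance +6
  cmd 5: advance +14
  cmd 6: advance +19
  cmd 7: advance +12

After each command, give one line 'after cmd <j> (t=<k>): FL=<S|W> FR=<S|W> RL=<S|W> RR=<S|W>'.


start t=13: FL=W FR=W RL=S RR=S
cmd 1: advance +11 → t=24, phase=(3,3,13,13) → FL=S FR=S RL=W RR=W
cmd 2: advance +6 → t=30, phase=(9,9,19,19) → FL=W FR=W RL=W RR=W
cmd 3: advance +20 → t=50, phase=(9,9,19,19) → FL=W FR=W RL=W RR=W
cmd 4: advance +6 → t=56, phase=(15,15,5,5) → FL=W FR=W RL=S RR=S
cmd 5: advance +14 → t=70, phase=(9,9,19,19) → FL=W FR=W RL=W RR=W
cmd 6: advance +19 → t=89, phase=(8,8,18,18) → FL=W FR=W RL=W RR=W
cmd 7: advance +12 → t=101, phase=(0,0,10,10) → FL=S FR=S RL=W RR=W

after cmd 1 (t=24): FL=S FR=S RL=W RR=W
after cmd 2 (t=30): FL=W FR=W RL=W RR=W
after cmd 3 (t=50): FL=W FR=W RL=W RR=W
after cmd 4 (t=56): FL=W FR=W RL=S RR=S
after cmd 5 (t=70): FL=W FR=W RL=W RR=W
after cmd 6 (t=89): FL=W FR=W RL=W RR=W
after cmd 7 (t=101): FL=S FR=S RL=W RR=W


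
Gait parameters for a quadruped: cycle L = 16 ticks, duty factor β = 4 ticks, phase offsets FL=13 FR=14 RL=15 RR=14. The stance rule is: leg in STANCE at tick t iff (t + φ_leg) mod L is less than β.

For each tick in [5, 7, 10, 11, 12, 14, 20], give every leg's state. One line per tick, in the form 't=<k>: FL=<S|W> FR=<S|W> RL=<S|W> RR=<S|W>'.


t=5: FL=S FR=S RL=W RR=S
t=7: FL=W FR=W RL=W RR=W
t=10: FL=W FR=W RL=W RR=W
t=11: FL=W FR=W RL=W RR=W
t=12: FL=W FR=W RL=W RR=W
t=14: FL=W FR=W RL=W RR=W
t=20: FL=S FR=S RL=S RR=S

t=5: phase=(2,3,4,3) vs β=4 → FL=S FR=S RL=W RR=S
t=7: phase=(4,5,6,5) vs β=4 → FL=W FR=W RL=W RR=W
t=10: phase=(7,8,9,8) vs β=4 → FL=W FR=W RL=W RR=W
t=11: phase=(8,9,10,9) vs β=4 → FL=W FR=W RL=W RR=W
t=12: phase=(9,10,11,10) vs β=4 → FL=W FR=W RL=W RR=W
t=14: phase=(11,12,13,12) vs β=4 → FL=W FR=W RL=W RR=W
t=20: phase=(1,2,3,2) vs β=4 → FL=S FR=S RL=S RR=S


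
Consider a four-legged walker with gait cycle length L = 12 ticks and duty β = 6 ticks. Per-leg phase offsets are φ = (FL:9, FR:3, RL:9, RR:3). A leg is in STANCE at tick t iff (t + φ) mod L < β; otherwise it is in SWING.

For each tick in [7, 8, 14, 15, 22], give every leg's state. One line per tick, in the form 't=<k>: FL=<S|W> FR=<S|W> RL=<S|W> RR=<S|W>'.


t=7: phase=(4,10,4,10) vs β=6 → FL=S FR=W RL=S RR=W
t=8: phase=(5,11,5,11) vs β=6 → FL=S FR=W RL=S RR=W
t=14: phase=(11,5,11,5) vs β=6 → FL=W FR=S RL=W RR=S
t=15: phase=(0,6,0,6) vs β=6 → FL=S FR=W RL=S RR=W
t=22: phase=(7,1,7,1) vs β=6 → FL=W FR=S RL=W RR=S

t=7: FL=S FR=W RL=S RR=W
t=8: FL=S FR=W RL=S RR=W
t=14: FL=W FR=S RL=W RR=S
t=15: FL=S FR=W RL=S RR=W
t=22: FL=W FR=S RL=W RR=S


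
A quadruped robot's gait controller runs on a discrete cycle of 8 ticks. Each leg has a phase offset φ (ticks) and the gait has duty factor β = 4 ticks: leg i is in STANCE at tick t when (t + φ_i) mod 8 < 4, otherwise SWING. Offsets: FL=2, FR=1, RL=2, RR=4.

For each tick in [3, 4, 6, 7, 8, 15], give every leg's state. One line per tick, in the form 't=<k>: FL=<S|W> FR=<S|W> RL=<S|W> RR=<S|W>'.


t=3: phase=(5,4,5,7) vs β=4 → FL=W FR=W RL=W RR=W
t=4: phase=(6,5,6,0) vs β=4 → FL=W FR=W RL=W RR=S
t=6: phase=(0,7,0,2) vs β=4 → FL=S FR=W RL=S RR=S
t=7: phase=(1,0,1,3) vs β=4 → FL=S FR=S RL=S RR=S
t=8: phase=(2,1,2,4) vs β=4 → FL=S FR=S RL=S RR=W
t=15: phase=(1,0,1,3) vs β=4 → FL=S FR=S RL=S RR=S

t=3: FL=W FR=W RL=W RR=W
t=4: FL=W FR=W RL=W RR=S
t=6: FL=S FR=W RL=S RR=S
t=7: FL=S FR=S RL=S RR=S
t=8: FL=S FR=S RL=S RR=W
t=15: FL=S FR=S RL=S RR=S
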